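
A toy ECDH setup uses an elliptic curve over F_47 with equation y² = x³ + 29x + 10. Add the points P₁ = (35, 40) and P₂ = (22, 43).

(39, 26)

(35, 40) + (22, 43). λ = (43 - 40)/(22 - 35) ≡ 3/34 mod 47. 34⁻¹ ≡ 18 (mod 47), so λ ≡ 7.
  x = λ² - 35 - 22 = 49 - 57 ≡ 39; y = λ·(35 - 39) - 40 ≡ 26. → (39, 26)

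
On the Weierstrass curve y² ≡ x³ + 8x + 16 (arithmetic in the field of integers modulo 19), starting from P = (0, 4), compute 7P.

(17, 7)

Repeated addition: build up to 7P.
2P: tangent at (0, 4): λ = (3·0² + 8)/(2·4) ≡ 8/8. 8⁻¹ ≡ 12 (mod 19), so λ ≡ 8·12 ≡ 1.
  x = λ² - 0 - 0 = 1 - 0 ≡ 1; y = λ·(0 - 1) - 4 ≡ 14. → (1, 14)
3P: (1, 14) + (0, 4). λ = (4 - 14)/(0 - 1) ≡ 9/18 mod 19. 18⁻¹ ≡ 18 (mod 19), so λ ≡ 10.
  x = λ² - 1 - 0 = 100 - 1 ≡ 4; y = λ·(1 - 4) - 14 ≡ 13. → (4, 13)
4P: (4, 13) + (0, 4). λ = (4 - 13)/(0 - 4) ≡ 10/15 mod 19. 15⁻¹ ≡ 14 (mod 19), so λ ≡ 7.
  x = λ² - 4 - 0 = 49 - 4 ≡ 7; y = λ·(4 - 7) - 13 ≡ 4. → (7, 4)
5P: (7, 4) + (0, 4). λ = (4 - 4)/(0 - 7) ≡ 0/12 mod 19. 12⁻¹ ≡ 8 (mod 19), so λ ≡ 0.
  x = λ² - 7 - 0 = 0 - 7 ≡ 12; y = λ·(7 - 12) - 4 ≡ 15. → (12, 15)
6P: (12, 15) + (0, 4). λ = (4 - 15)/(0 - 12) ≡ 8/7 mod 19. 7⁻¹ ≡ 11 (mod 19) since 7·11 = 77 ≡ 1, so λ ≡ 12.
  x = λ² - 12 - 0 = 144 - 12 ≡ 18; y = λ·(12 - 18) - 15 ≡ 8. → (18, 8)
7P: (18, 8) + (0, 4). λ = (4 - 8)/(0 - 18) ≡ 15/1 mod 19. 1⁻¹ ≡ 1 (mod 19) since 1·1 = 1 ≡ 1, so λ ≡ 15.
  x = λ² - 18 - 0 = 225 - 18 ≡ 17; y = λ·(18 - 17) - 8 ≡ 7. → (17, 7)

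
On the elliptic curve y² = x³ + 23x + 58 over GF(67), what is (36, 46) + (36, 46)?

(63, 61)

tangent at (36, 46): λ = (3·36² + 23)/(2·46) ≡ 25/25. 25⁻¹ ≡ 59 (mod 67) since 25·59 = 1475 ≡ 1, so λ ≡ 25·59 ≡ 1.
  x = λ² - 36 - 36 = 1 - 72 ≡ 63; y = λ·(36 - 63) - 46 ≡ 61. → (63, 61)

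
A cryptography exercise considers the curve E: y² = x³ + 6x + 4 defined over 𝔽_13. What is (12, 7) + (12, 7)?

tangent at (12, 7): λ = (3·12² + 6)/(2·7) ≡ 9/1. 1⁻¹ ≡ 1 (mod 13), so λ ≡ 9·1 ≡ 9.
  x = λ² - 12 - 12 = 81 - 24 ≡ 5; y = λ·(12 - 5) - 7 ≡ 4. → (5, 4)

(5, 4)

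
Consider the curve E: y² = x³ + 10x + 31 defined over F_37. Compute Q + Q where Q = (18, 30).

(34, 14)

tangent at (18, 30): λ = (3·18² + 10)/(2·30) ≡ 20/23. 23⁻¹ ≡ 29 (mod 37), so λ ≡ 20·29 ≡ 25.
  x = λ² - 18 - 18 = 625 - 36 ≡ 34; y = λ·(18 - 34) - 30 ≡ 14. → (34, 14)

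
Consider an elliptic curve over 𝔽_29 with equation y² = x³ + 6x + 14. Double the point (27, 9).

tangent at (27, 9): λ = (3·27² + 6)/(2·9) ≡ 18/18. 18⁻¹ ≡ 21 (mod 29) since 18·21 = 378 ≡ 1, so λ ≡ 18·21 ≡ 1.
  x = λ² - 27 - 27 = 1 - 54 ≡ 5; y = λ·(27 - 5) - 9 ≡ 13. → (5, 13)

(5, 13)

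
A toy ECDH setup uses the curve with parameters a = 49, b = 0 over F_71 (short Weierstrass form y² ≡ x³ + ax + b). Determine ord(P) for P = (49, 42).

9

2P: tangent at (49, 42): λ = (3·49² + 49)/(2·42) ≡ 10/13. 13⁻¹ ≡ 11 (mod 71), so λ ≡ 10·11 ≡ 39.
  x = λ² - 49 - 49 = 1521 - 98 ≡ 3; y = λ·(49 - 3) - 42 ≡ 48. → (3, 48)
3P: (3, 48) + (49, 42). λ = (42 - 48)/(49 - 3) ≡ 65/46 mod 71. 46⁻¹ ≡ 17 (mod 71), so λ ≡ 40.
  x = λ² - 3 - 49 = 1600 - 52 ≡ 57; y = λ·(3 - 57) - 48 ≡ 64. → (57, 64)
4P: (57, 64) + (49, 42). λ = (42 - 64)/(49 - 57) ≡ 49/63 mod 71. 63⁻¹ ≡ 62 (mod 71), so λ ≡ 56.
  x = λ² - 57 - 49 = 3136 - 106 ≡ 48; y = λ·(57 - 48) - 64 ≡ 14. → (48, 14)
5P: (48, 14) + (49, 42). λ = (42 - 14)/(49 - 48) ≡ 28/1 mod 71. 1⁻¹ ≡ 1 (mod 71) since 1·1 = 1 ≡ 1, so λ ≡ 28.
  x = λ² - 48 - 49 = 784 - 97 ≡ 48; y = λ·(48 - 48) - 14 ≡ 57. → (48, 57)
6P: (48, 57) + (49, 42). λ = (42 - 57)/(49 - 48) ≡ 56/1 mod 71. 1⁻¹ ≡ 1 (mod 71), so λ ≡ 56.
  x = λ² - 48 - 49 = 3136 - 97 ≡ 57; y = λ·(48 - 57) - 57 ≡ 7. → (57, 7)
7P: (57, 7) + (49, 42). λ = (42 - 7)/(49 - 57) ≡ 35/63 mod 71. 63⁻¹ ≡ 62 (mod 71), so λ ≡ 40.
  x = λ² - 57 - 49 = 1600 - 106 ≡ 3; y = λ·(57 - 3) - 7 ≡ 23. → (3, 23)
8P: (3, 23) + (49, 42). λ = (42 - 23)/(49 - 3) ≡ 19/46 mod 71. 46⁻¹ ≡ 17 (mod 71), so λ ≡ 39.
  x = λ² - 3 - 49 = 1521 - 52 ≡ 49; y = λ·(3 - 49) - 23 ≡ 29. → (49, 29)
9P: (49, 29) + (49, 42): same x and y₁ ≡ -y₂, so the sum is the point at infinity.
9P = the point at infinity, so the order is 9.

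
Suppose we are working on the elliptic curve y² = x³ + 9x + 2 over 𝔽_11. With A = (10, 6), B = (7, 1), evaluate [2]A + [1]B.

(1, 10)

First 2A:
Repeated addition: build up to 2A.
2A: tangent at (10, 6): λ = (3·10² + 9)/(2·6) ≡ 1/1. 1⁻¹ ≡ 1 (mod 11), so λ ≡ 1·1 ≡ 1.
  x = λ² - 10 - 10 = 1 - 20 ≡ 3; y = λ·(10 - 3) - 6 ≡ 1. → (3, 1)
2A = (3, 1).
Finally 2A + B:
(3, 1) + (7, 1). λ = (1 - 1)/(7 - 3) ≡ 0/4 mod 11. 4⁻¹ ≡ 3 (mod 11), so λ ≡ 0.
  x = λ² - 3 - 7 = 0 - 10 ≡ 1; y = λ·(3 - 1) - 1 ≡ 10. → (1, 10)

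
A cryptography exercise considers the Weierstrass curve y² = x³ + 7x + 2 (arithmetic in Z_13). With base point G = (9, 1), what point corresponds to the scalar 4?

(9, 12)

Repeated addition: build up to 4G.
2G: tangent at (9, 1): λ = (3·9² + 7)/(2·1) ≡ 3/2. 2⁻¹ ≡ 7 (mod 13), so λ ≡ 3·7 ≡ 8.
  x = λ² - 9 - 9 = 64 - 18 ≡ 7; y = λ·(9 - 7) - 1 ≡ 2. → (7, 2)
3G: (7, 2) + (9, 1). λ = (1 - 2)/(9 - 7) ≡ 12/2 mod 13. 2⁻¹ ≡ 7 (mod 13) since 2·7 = 14 ≡ 1, so λ ≡ 6.
  x = λ² - 7 - 9 = 36 - 16 ≡ 7; y = λ·(7 - 7) - 2 ≡ 11. → (7, 11)
4G: (7, 11) + (9, 1). λ = (1 - 11)/(9 - 7) ≡ 3/2 mod 13. 2⁻¹ ≡ 7 (mod 13) since 2·7 = 14 ≡ 1, so λ ≡ 8.
  x = λ² - 7 - 9 = 64 - 16 ≡ 9; y = λ·(7 - 9) - 11 ≡ 12. → (9, 12)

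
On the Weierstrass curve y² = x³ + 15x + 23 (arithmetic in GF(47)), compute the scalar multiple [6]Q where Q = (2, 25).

(34, 13)

Double-and-add on 6 = (110)₂. Start with Q = (2, 25) for the leading 1-bit.
double: tangent at (2, 25): λ = (3·2² + 15)/(2·25) ≡ 27/3. 3⁻¹ ≡ 16 (mod 47), so λ ≡ 27·16 ≡ 9.
  x = λ² - 2 - 2 = 81 - 4 ≡ 30; y = λ·(2 - 30) - 25 ≡ 5. → (30, 5)
add Q: (30, 5) + (2, 25). λ = (25 - 5)/(2 - 30) ≡ 20/19 mod 47. 19⁻¹ ≡ 5 (mod 47), so λ ≡ 6.
  x = λ² - 30 - 2 = 36 - 32 ≡ 4; y = λ·(30 - 4) - 5 ≡ 10. → (4, 10)
double: tangent at (4, 10): λ = (3·4² + 15)/(2·10) ≡ 16/20. 20⁻¹ ≡ 40 (mod 47), so λ ≡ 16·40 ≡ 29.
  x = λ² - 4 - 4 = 841 - 8 ≡ 34; y = λ·(4 - 34) - 10 ≡ 13. → (34, 13)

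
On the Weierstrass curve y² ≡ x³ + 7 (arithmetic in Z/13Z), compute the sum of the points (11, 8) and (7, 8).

(8, 5)

(11, 8) + (7, 8). λ = (8 - 8)/(7 - 11) ≡ 0/9 mod 13. 9⁻¹ ≡ 3 (mod 13), so λ ≡ 0.
  x = λ² - 11 - 7 = 0 - 18 ≡ 8; y = λ·(11 - 8) - 8 ≡ 5. → (8, 5)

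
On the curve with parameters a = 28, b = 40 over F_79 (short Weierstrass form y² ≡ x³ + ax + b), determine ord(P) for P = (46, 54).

10

2P: tangent at (46, 54): λ = (3·46² + 28)/(2·54) ≡ 56/29. 29⁻¹ ≡ 30 (mod 79), so λ ≡ 56·30 ≡ 21.
  x = λ² - 46 - 46 = 441 - 92 ≡ 33; y = λ·(46 - 33) - 54 ≡ 61. → (33, 61)
3P: (33, 61) + (46, 54). λ = (54 - 61)/(46 - 33) ≡ 72/13 mod 79. 13⁻¹ ≡ 73 (mod 79), so λ ≡ 42.
  x = λ² - 33 - 46 = 1764 - 79 ≡ 26; y = λ·(33 - 26) - 61 ≡ 75. → (26, 75)
4P: (26, 75) + (46, 54). λ = (54 - 75)/(46 - 26) ≡ 58/20 mod 79. 20⁻¹ ≡ 4 (mod 79) since 20·4 = 80 ≡ 1, so λ ≡ 74.
  x = λ² - 26 - 46 = 5476 - 72 ≡ 32; y = λ·(26 - 32) - 75 ≡ 34. → (32, 34)
5P: (32, 34) + (46, 54). λ = (54 - 34)/(46 - 32) ≡ 20/14 mod 79. 14⁻¹ ≡ 17 (mod 79) since 14·17 = 238 ≡ 1, so λ ≡ 24.
  x = λ² - 32 - 46 = 576 - 78 ≡ 24; y = λ·(32 - 24) - 34 ≡ 0. → (24, 0)
6P: (24, 0) + (46, 54). λ = (54 - 0)/(46 - 24) ≡ 54/22 mod 79. 22⁻¹ ≡ 18 (mod 79), so λ ≡ 24.
  x = λ² - 24 - 46 = 576 - 70 ≡ 32; y = λ·(24 - 32) - 0 ≡ 45. → (32, 45)
7P: (32, 45) + (46, 54). λ = (54 - 45)/(46 - 32) ≡ 9/14 mod 79. 14⁻¹ ≡ 17 (mod 79), so λ ≡ 74.
  x = λ² - 32 - 46 = 5476 - 78 ≡ 26; y = λ·(32 - 26) - 45 ≡ 4. → (26, 4)
8P: (26, 4) + (46, 54). λ = (54 - 4)/(46 - 26) ≡ 50/20 mod 79. 20⁻¹ ≡ 4 (mod 79), so λ ≡ 42.
  x = λ² - 26 - 46 = 1764 - 72 ≡ 33; y = λ·(26 - 33) - 4 ≡ 18. → (33, 18)
9P: (33, 18) + (46, 54). λ = (54 - 18)/(46 - 33) ≡ 36/13 mod 79. 13⁻¹ ≡ 73 (mod 79) since 13·73 = 949 ≡ 1, so λ ≡ 21.
  x = λ² - 33 - 46 = 441 - 79 ≡ 46; y = λ·(33 - 46) - 18 ≡ 25. → (46, 25)
10P: (46, 25) + (46, 54): same x and y₁ ≡ -y₂, so the sum is 𝒪.
10P = 𝒪, so the order is 10.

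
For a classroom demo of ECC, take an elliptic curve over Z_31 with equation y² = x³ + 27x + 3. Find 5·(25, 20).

(14, 5)

Write G = (25, 20).
Double-and-add on 5 = (101)₂. Start with G = (25, 20) for the leading 1-bit.
double: tangent at (25, 20): λ = (3·25² + 27)/(2·20) ≡ 11/9. 9⁻¹ ≡ 7 (mod 31), so λ ≡ 11·7 ≡ 15.
  x = λ² - 25 - 25 = 225 - 50 ≡ 20; y = λ·(25 - 20) - 20 ≡ 24. → (20, 24)
double: tangent at (20, 24): λ = (3·20² + 27)/(2·24) ≡ 18/17. 17⁻¹ ≡ 11 (mod 31), so λ ≡ 18·11 ≡ 12.
  x = λ² - 20 - 20 = 144 - 40 ≡ 11; y = λ·(20 - 11) - 24 ≡ 22. → (11, 22)
add G: (11, 22) + (25, 20). λ = (20 - 22)/(25 - 11) ≡ 29/14 mod 31. 14⁻¹ ≡ 20 (mod 31) since 14·20 = 280 ≡ 1, so λ ≡ 22.
  x = λ² - 11 - 25 = 484 - 36 ≡ 14; y = λ·(11 - 14) - 22 ≡ 5. → (14, 5)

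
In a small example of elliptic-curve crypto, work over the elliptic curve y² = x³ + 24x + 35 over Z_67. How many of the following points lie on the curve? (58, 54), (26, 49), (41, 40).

(58, 54): 54² ≡ 35, rhs ≡ 28 → off.
(26, 49): 49² ≡ 56, rhs ≡ 11 → off.
(41, 40): 40² ≡ 59, rhs ≡ 59 → on.

1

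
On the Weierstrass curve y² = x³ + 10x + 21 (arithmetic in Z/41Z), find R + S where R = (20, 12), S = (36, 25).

(6, 25)

(20, 12) + (36, 25). λ = (25 - 12)/(36 - 20) ≡ 13/16 mod 41. 16⁻¹ ≡ 18 (mod 41), so λ ≡ 29.
  x = λ² - 20 - 36 = 841 - 56 ≡ 6; y = λ·(20 - 6) - 12 ≡ 25. → (6, 25)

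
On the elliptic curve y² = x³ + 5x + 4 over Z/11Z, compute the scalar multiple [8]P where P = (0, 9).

Double-and-add on 8 = (1000)₂. Start with P = (0, 9) for the leading 1-bit.
double: tangent at (0, 9): λ = (3·0² + 5)/(2·9) ≡ 5/7. 7⁻¹ ≡ 8 (mod 11) since 7·8 = 56 ≡ 1, so λ ≡ 5·8 ≡ 7.
  x = λ² - 0 - 0 = 49 - 0 ≡ 5; y = λ·(0 - 5) - 9 ≡ 0. → (5, 0)
double: (5, 0) + (5, 0): same x and y₁ ≡ -y₂, so the sum is the point at infinity.
double: the point at infinity + the point at infinity = the point at infinity (identity).

O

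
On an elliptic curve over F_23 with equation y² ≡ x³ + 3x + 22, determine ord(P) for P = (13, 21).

11

2P: tangent at (13, 21): λ = (3·13² + 3)/(2·21) ≡ 4/19. 19⁻¹ ≡ 17 (mod 23) since 19·17 = 323 ≡ 1, so λ ≡ 4·17 ≡ 22.
  x = λ² - 13 - 13 = 484 - 26 ≡ 21; y = λ·(13 - 21) - 21 ≡ 10. → (21, 10)
3P: (21, 10) + (13, 21). λ = (21 - 10)/(13 - 21) ≡ 11/15 mod 23. 15⁻¹ ≡ 20 (mod 23) since 15·20 = 300 ≡ 1, so λ ≡ 13.
  x = λ² - 21 - 13 = 169 - 34 ≡ 20; y = λ·(21 - 20) - 10 ≡ 3. → (20, 3)
4P: (20, 3) + (13, 21). λ = (21 - 3)/(13 - 20) ≡ 18/16 mod 23. 16⁻¹ ≡ 13 (mod 23), so λ ≡ 4.
  x = λ² - 20 - 13 = 16 - 33 ≡ 6; y = λ·(20 - 6) - 3 ≡ 7. → (6, 7)
5P: (6, 7) + (13, 21). λ = (21 - 7)/(13 - 6) ≡ 14/7 mod 23. 7⁻¹ ≡ 10 (mod 23) since 7·10 = 70 ≡ 1, so λ ≡ 2.
  x = λ² - 6 - 13 = 4 - 19 ≡ 8; y = λ·(6 - 8) - 7 ≡ 12. → (8, 12)
6P: (8, 12) + (13, 21). λ = (21 - 12)/(13 - 8) ≡ 9/5 mod 23. 5⁻¹ ≡ 14 (mod 23), so λ ≡ 11.
  x = λ² - 8 - 13 = 121 - 21 ≡ 8; y = λ·(8 - 8) - 12 ≡ 11. → (8, 11)
7P: (8, 11) + (13, 21). λ = (21 - 11)/(13 - 8) ≡ 10/5 mod 23. 5⁻¹ ≡ 14 (mod 23) since 5·14 = 70 ≡ 1, so λ ≡ 2.
  x = λ² - 8 - 13 = 4 - 21 ≡ 6; y = λ·(8 - 6) - 11 ≡ 16. → (6, 16)
8P: (6, 16) + (13, 21). λ = (21 - 16)/(13 - 6) ≡ 5/7 mod 23. 7⁻¹ ≡ 10 (mod 23) since 7·10 = 70 ≡ 1, so λ ≡ 4.
  x = λ² - 6 - 13 = 16 - 19 ≡ 20; y = λ·(6 - 20) - 16 ≡ 20. → (20, 20)
9P: (20, 20) + (13, 21). λ = (21 - 20)/(13 - 20) ≡ 1/16 mod 23. 16⁻¹ ≡ 13 (mod 23) since 16·13 = 208 ≡ 1, so λ ≡ 13.
  x = λ² - 20 - 13 = 169 - 33 ≡ 21; y = λ·(20 - 21) - 20 ≡ 13. → (21, 13)
10P: (21, 13) + (13, 21). λ = (21 - 13)/(13 - 21) ≡ 8/15 mod 23. 15⁻¹ ≡ 20 (mod 23) since 15·20 = 300 ≡ 1, so λ ≡ 22.
  x = λ² - 21 - 13 = 484 - 34 ≡ 13; y = λ·(21 - 13) - 13 ≡ 2. → (13, 2)
11P: (13, 2) + (13, 21): same x and y₁ ≡ -y₂, so the sum is the point at infinity.
11P = the point at infinity, so the order is 11.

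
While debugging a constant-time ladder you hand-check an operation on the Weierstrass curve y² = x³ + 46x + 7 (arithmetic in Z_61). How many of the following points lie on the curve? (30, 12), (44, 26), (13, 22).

(30, 12): 12² ≡ 22, rhs ≡ 22 → on.
(44, 26): 26² ≡ 5, rhs ≡ 46 → off.
(13, 22): 22² ≡ 57, rhs ≡ 57 → on.

2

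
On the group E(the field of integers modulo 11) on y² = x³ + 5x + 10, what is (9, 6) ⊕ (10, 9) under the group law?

(1, 7)

(9, 6) + (10, 9). λ = (9 - 6)/(10 - 9) ≡ 3/1 mod 11. 1⁻¹ ≡ 1 (mod 11) since 1·1 = 1 ≡ 1, so λ ≡ 3.
  x = λ² - 9 - 10 = 9 - 19 ≡ 1; y = λ·(9 - 1) - 6 ≡ 7. → (1, 7)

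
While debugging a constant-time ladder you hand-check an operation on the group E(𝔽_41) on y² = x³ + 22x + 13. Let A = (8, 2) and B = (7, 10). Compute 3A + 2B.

First 3A:
Repeated addition: build up to 3A.
2A: tangent at (8, 2): λ = (3·8² + 22)/(2·2) ≡ 9/4. 4⁻¹ ≡ 31 (mod 41), so λ ≡ 9·31 ≡ 33.
  x = λ² - 8 - 8 = 1089 - 16 ≡ 7; y = λ·(8 - 7) - 2 ≡ 31. → (7, 31)
3A: (7, 31) + (8, 2). λ = (2 - 31)/(8 - 7) ≡ 12/1 mod 41. 1⁻¹ ≡ 1 (mod 41), so λ ≡ 12.
  x = λ² - 7 - 8 = 144 - 15 ≡ 6; y = λ·(7 - 6) - 31 ≡ 22. → (6, 22)
3A = (6, 22).
Next 2B:
Repeated addition: build up to 2B.
2B: tangent at (7, 10): λ = (3·7² + 22)/(2·10) ≡ 5/20. 20⁻¹ ≡ 39 (mod 41), so λ ≡ 5·39 ≡ 31.
  x = λ² - 7 - 7 = 961 - 14 ≡ 4; y = λ·(7 - 4) - 10 ≡ 1. → (4, 1)
2B = (4, 1).
Finally 3A + 2B:
(6, 22) + (4, 1). λ = (1 - 22)/(4 - 6) ≡ 20/39 mod 41. 39⁻¹ ≡ 20 (mod 41) since 39·20 = 780 ≡ 1, so λ ≡ 31.
  x = λ² - 6 - 4 = 961 - 10 ≡ 8; y = λ·(6 - 8) - 22 ≡ 39. → (8, 39)

(8, 39)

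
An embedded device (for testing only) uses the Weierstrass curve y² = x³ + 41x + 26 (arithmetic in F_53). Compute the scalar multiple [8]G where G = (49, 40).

(30, 22)

Double-and-add on 8 = (1000)₂. Start with G = (49, 40) for the leading 1-bit.
double: tangent at (49, 40): λ = (3·49² + 41)/(2·40) ≡ 36/27. 27⁻¹ ≡ 2 (mod 53) since 27·2 = 54 ≡ 1, so λ ≡ 36·2 ≡ 19.
  x = λ² - 49 - 49 = 361 - 98 ≡ 51; y = λ·(49 - 51) - 40 ≡ 28. → (51, 28)
double: tangent at (51, 28): λ = (3·51² + 41)/(2·28) ≡ 0/3. 3⁻¹ ≡ 18 (mod 53), so λ ≡ 0·18 ≡ 0.
  x = λ² - 51 - 51 = 0 - 102 ≡ 4; y = λ·(51 - 4) - 28 ≡ 25. → (4, 25)
double: tangent at (4, 25): λ = (3·4² + 41)/(2·25) ≡ 36/50. 50⁻¹ ≡ 35 (mod 53) since 50·35 = 1750 ≡ 1, so λ ≡ 36·35 ≡ 41.
  x = λ² - 4 - 4 = 1681 - 8 ≡ 30; y = λ·(4 - 30) - 25 ≡ 22. → (30, 22)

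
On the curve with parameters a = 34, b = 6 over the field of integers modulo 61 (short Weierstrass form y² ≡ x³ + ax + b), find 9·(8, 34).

Write Q = (8, 34).
Repeated addition: build up to 9Q.
2Q: tangent at (8, 34): λ = (3·8² + 34)/(2·34) ≡ 43/7. 7⁻¹ ≡ 35 (mod 61), so λ ≡ 43·35 ≡ 41.
  x = λ² - 8 - 8 = 1681 - 16 ≡ 18; y = λ·(8 - 18) - 34 ≡ 44. → (18, 44)
3Q: (18, 44) + (8, 34). λ = (34 - 44)/(8 - 18) ≡ 51/51 mod 61. 51⁻¹ ≡ 6 (mod 61), so λ ≡ 1.
  x = λ² - 18 - 8 = 1 - 26 ≡ 36; y = λ·(18 - 36) - 44 ≡ 60. → (36, 60)
4Q: (36, 60) + (8, 34). λ = (34 - 60)/(8 - 36) ≡ 35/33 mod 61. 33⁻¹ ≡ 37 (mod 61), so λ ≡ 14.
  x = λ² - 36 - 8 = 196 - 44 ≡ 30; y = λ·(36 - 30) - 60 ≡ 24. → (30, 24)
5Q: (30, 24) + (8, 34). λ = (34 - 24)/(8 - 30) ≡ 10/39 mod 61. 39⁻¹ ≡ 36 (mod 61) since 39·36 = 1404 ≡ 1, so λ ≡ 55.
  x = λ² - 30 - 8 = 3025 - 38 ≡ 59; y = λ·(30 - 59) - 24 ≡ 28. → (59, 28)
6Q: (59, 28) + (8, 34). λ = (34 - 28)/(8 - 59) ≡ 6/10 mod 61. 10⁻¹ ≡ 55 (mod 61), so λ ≡ 25.
  x = λ² - 59 - 8 = 625 - 67 ≡ 9; y = λ·(59 - 9) - 28 ≡ 2. → (9, 2)
7Q: (9, 2) + (8, 34). λ = (34 - 2)/(8 - 9) ≡ 32/60 mod 61. 60⁻¹ ≡ 60 (mod 61), so λ ≡ 29.
  x = λ² - 9 - 8 = 841 - 17 ≡ 31; y = λ·(9 - 31) - 2 ≡ 31. → (31, 31)
8Q: (31, 31) + (8, 34). λ = (34 - 31)/(8 - 31) ≡ 3/38 mod 61. 38⁻¹ ≡ 53 (mod 61), so λ ≡ 37.
  x = λ² - 31 - 8 = 1369 - 39 ≡ 49; y = λ·(31 - 49) - 31 ≡ 35. → (49, 35)
9Q: (49, 35) + (8, 34). λ = (34 - 35)/(8 - 49) ≡ 60/20 mod 61. 20⁻¹ ≡ 58 (mod 61) since 20·58 = 1160 ≡ 1, so λ ≡ 3.
  x = λ² - 49 - 8 = 9 - 57 ≡ 13; y = λ·(49 - 13) - 35 ≡ 12. → (13, 12)

(13, 12)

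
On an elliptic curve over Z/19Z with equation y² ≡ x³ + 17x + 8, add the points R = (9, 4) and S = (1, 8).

(14, 8)

(9, 4) + (1, 8). λ = (8 - 4)/(1 - 9) ≡ 4/11 mod 19. 11⁻¹ ≡ 7 (mod 19), so λ ≡ 9.
  x = λ² - 9 - 1 = 81 - 10 ≡ 14; y = λ·(9 - 14) - 4 ≡ 8. → (14, 8)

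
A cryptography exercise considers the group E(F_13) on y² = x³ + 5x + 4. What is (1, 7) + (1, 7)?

(10, 12)

tangent at (1, 7): λ = (3·1² + 5)/(2·7) ≡ 8/1. 1⁻¹ ≡ 1 (mod 13), so λ ≡ 8·1 ≡ 8.
  x = λ² - 1 - 1 = 64 - 2 ≡ 10; y = λ·(1 - 10) - 7 ≡ 12. → (10, 12)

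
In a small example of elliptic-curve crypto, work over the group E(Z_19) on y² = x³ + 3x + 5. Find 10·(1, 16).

Write G = (1, 16).
Double-and-add on 10 = (1010)₂. Start with G = (1, 16) for the leading 1-bit.
double: tangent at (1, 16): λ = (3·1² + 3)/(2·16) ≡ 6/13. 13⁻¹ ≡ 3 (mod 19), so λ ≡ 6·3 ≡ 18.
  x = λ² - 1 - 1 = 324 - 2 ≡ 18; y = λ·(1 - 18) - 16 ≡ 1. → (18, 1)
double: tangent at (18, 1): λ = (3·18² + 3)/(2·1) ≡ 6/2. 2⁻¹ ≡ 10 (mod 19), so λ ≡ 6·10 ≡ 3.
  x = λ² - 18 - 18 = 9 - 36 ≡ 11; y = λ·(18 - 11) - 1 ≡ 1. → (11, 1)
add G: (11, 1) + (1, 16). λ = (16 - 1)/(1 - 11) ≡ 15/9 mod 19. 9⁻¹ ≡ 17 (mod 19) since 9·17 = 153 ≡ 1, so λ ≡ 8.
  x = λ² - 11 - 1 = 64 - 12 ≡ 14; y = λ·(11 - 14) - 1 ≡ 13. → (14, 13)
double: tangent at (14, 13): λ = (3·14² + 3)/(2·13) ≡ 2/7. 7⁻¹ ≡ 11 (mod 19), so λ ≡ 2·11 ≡ 3.
  x = λ² - 14 - 14 = 9 - 28 ≡ 0; y = λ·(14 - 0) - 13 ≡ 10. → (0, 10)

(0, 10)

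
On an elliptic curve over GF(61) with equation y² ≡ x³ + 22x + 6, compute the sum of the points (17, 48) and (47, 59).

(17, 48) + (47, 59). λ = (59 - 48)/(47 - 17) ≡ 11/30 mod 61. 30⁻¹ ≡ 59 (mod 61), so λ ≡ 39.
  x = λ² - 17 - 47 = 1521 - 64 ≡ 54; y = λ·(17 - 54) - 48 ≡ 34. → (54, 34)

(54, 34)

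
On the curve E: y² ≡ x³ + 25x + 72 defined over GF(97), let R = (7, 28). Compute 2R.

tangent at (7, 28): λ = (3·7² + 25)/(2·28) ≡ 75/56. 56⁻¹ ≡ 26 (mod 97) since 56·26 = 1456 ≡ 1, so λ ≡ 75·26 ≡ 10.
  x = λ² - 7 - 7 = 100 - 14 ≡ 86; y = λ·(7 - 86) - 28 ≡ 55. → (86, 55)

(86, 55)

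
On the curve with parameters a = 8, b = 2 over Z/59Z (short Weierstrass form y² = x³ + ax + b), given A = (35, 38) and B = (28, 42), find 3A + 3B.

(51, 4)

First 3A:
Repeated addition: build up to 3A.
2A: tangent at (35, 38): λ = (3·35² + 8)/(2·38) ≡ 25/17. 17⁻¹ ≡ 7 (mod 59), so λ ≡ 25·7 ≡ 57.
  x = λ² - 35 - 35 = 3249 - 70 ≡ 52; y = λ·(35 - 52) - 38 ≡ 55. → (52, 55)
3A: (52, 55) + (35, 38). λ = (38 - 55)/(35 - 52) ≡ 42/42 mod 59. 42⁻¹ ≡ 52 (mod 59), so λ ≡ 1.
  x = λ² - 52 - 35 = 1 - 87 ≡ 32; y = λ·(52 - 32) - 55 ≡ 24. → (32, 24)
3A = (32, 24).
Next 3B:
Repeated addition: build up to 3B.
2B: tangent at (28, 42): λ = (3·28² + 8)/(2·42) ≡ 0/25. 25⁻¹ ≡ 26 (mod 59), so λ ≡ 0·26 ≡ 0.
  x = λ² - 28 - 28 = 0 - 56 ≡ 3; y = λ·(28 - 3) - 42 ≡ 17. → (3, 17)
3B: (3, 17) + (28, 42). λ = (42 - 17)/(28 - 3) ≡ 25/25 mod 59. 25⁻¹ ≡ 26 (mod 59), so λ ≡ 1.
  x = λ² - 3 - 28 = 1 - 31 ≡ 29; y = λ·(3 - 29) - 17 ≡ 16. → (29, 16)
3B = (29, 16).
Finally 3A + 3B:
(32, 24) + (29, 16). λ = (16 - 24)/(29 - 32) ≡ 51/56 mod 59. 56⁻¹ ≡ 39 (mod 59), so λ ≡ 42.
  x = λ² - 32 - 29 = 1764 - 61 ≡ 51; y = λ·(32 - 51) - 24 ≡ 4. → (51, 4)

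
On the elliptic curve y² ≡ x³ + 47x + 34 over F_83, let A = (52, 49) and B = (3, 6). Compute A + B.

(52, 49) + (3, 6). λ = (6 - 49)/(3 - 52) ≡ 40/34 mod 83. 34⁻¹ ≡ 22 (mod 83), so λ ≡ 50.
  x = λ² - 52 - 3 = 2500 - 55 ≡ 38; y = λ·(52 - 38) - 49 ≡ 70. → (38, 70)

(38, 70)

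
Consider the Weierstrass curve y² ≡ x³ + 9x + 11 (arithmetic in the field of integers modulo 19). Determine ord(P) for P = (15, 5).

7

2P: tangent at (15, 5): λ = (3·15² + 9)/(2·5) ≡ 0/10. 10⁻¹ ≡ 2 (mod 19), so λ ≡ 0·2 ≡ 0.
  x = λ² - 15 - 15 = 0 - 30 ≡ 8; y = λ·(15 - 8) - 5 ≡ 14. → (8, 14)
3P: (8, 14) + (15, 5). λ = (5 - 14)/(15 - 8) ≡ 10/7 mod 19. 7⁻¹ ≡ 11 (mod 19), so λ ≡ 15.
  x = λ² - 8 - 15 = 225 - 23 ≡ 12; y = λ·(8 - 12) - 14 ≡ 2. → (12, 2)
4P: (12, 2) + (15, 5). λ = (5 - 2)/(15 - 12) ≡ 3/3 mod 19. 3⁻¹ ≡ 13 (mod 19) since 3·13 = 39 ≡ 1, so λ ≡ 1.
  x = λ² - 12 - 15 = 1 - 27 ≡ 12; y = λ·(12 - 12) - 2 ≡ 17. → (12, 17)
5P: (12, 17) + (15, 5). λ = (5 - 17)/(15 - 12) ≡ 7/3 mod 19. 3⁻¹ ≡ 13 (mod 19), so λ ≡ 15.
  x = λ² - 12 - 15 = 225 - 27 ≡ 8; y = λ·(12 - 8) - 17 ≡ 5. → (8, 5)
6P: (8, 5) + (15, 5). λ = (5 - 5)/(15 - 8) ≡ 0/7 mod 19. 7⁻¹ ≡ 11 (mod 19), so λ ≡ 0.
  x = λ² - 8 - 15 = 0 - 23 ≡ 15; y = λ·(8 - 15) - 5 ≡ 14. → (15, 14)
7P: (15, 14) + (15, 5): same x and y₁ ≡ -y₂, so the sum is O.
7P = O, so the order is 7.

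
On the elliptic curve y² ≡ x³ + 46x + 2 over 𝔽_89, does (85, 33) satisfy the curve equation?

y² = 33² ≡ 21; x³ + 46x + 2 = 618037 ≡ 21 (mod 89). 21 = 21.

yes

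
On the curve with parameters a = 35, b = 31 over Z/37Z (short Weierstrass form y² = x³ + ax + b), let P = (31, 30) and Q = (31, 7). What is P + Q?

O

The two points share x = 31 and their y-coordinates satisfy 30 + 7 ≡ 0 (mod 37), so they are inverses. Their sum is O.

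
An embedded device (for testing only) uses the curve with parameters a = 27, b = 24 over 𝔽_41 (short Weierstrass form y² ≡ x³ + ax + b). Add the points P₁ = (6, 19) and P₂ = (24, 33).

(6, 19) + (24, 33). λ = (33 - 19)/(24 - 6) ≡ 14/18 mod 41. 18⁻¹ ≡ 16 (mod 41) since 18·16 = 288 ≡ 1, so λ ≡ 19.
  x = λ² - 6 - 24 = 361 - 30 ≡ 3; y = λ·(6 - 3) - 19 ≡ 38. → (3, 38)

(3, 38)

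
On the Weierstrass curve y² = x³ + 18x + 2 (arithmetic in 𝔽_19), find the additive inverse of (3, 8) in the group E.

-(3, 8) = (3, -8 mod 19) = (3, 11).

(3, 11)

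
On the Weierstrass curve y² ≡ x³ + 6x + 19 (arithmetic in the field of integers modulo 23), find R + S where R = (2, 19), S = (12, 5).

(2, 19) + (12, 5). λ = (5 - 19)/(12 - 2) ≡ 9/10 mod 23. 10⁻¹ ≡ 7 (mod 23), so λ ≡ 17.
  x = λ² - 2 - 12 = 289 - 14 ≡ 22; y = λ·(2 - 22) - 19 ≡ 9. → (22, 9)

(22, 9)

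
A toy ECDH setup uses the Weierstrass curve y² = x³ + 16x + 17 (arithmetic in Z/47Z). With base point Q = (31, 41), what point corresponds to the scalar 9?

(23, 12)

Double-and-add on 9 = (1001)₂. Start with Q = (31, 41) for the leading 1-bit.
double: tangent at (31, 41): λ = (3·31² + 16)/(2·41) ≡ 32/35. 35⁻¹ ≡ 43 (mod 47) since 35·43 = 1505 ≡ 1, so λ ≡ 32·43 ≡ 13.
  x = λ² - 31 - 31 = 169 - 62 ≡ 13; y = λ·(31 - 13) - 41 ≡ 5. → (13, 5)
double: tangent at (13, 5): λ = (3·13² + 16)/(2·5) ≡ 6/10. 10⁻¹ ≡ 33 (mod 47) since 10·33 = 330 ≡ 1, so λ ≡ 6·33 ≡ 10.
  x = λ² - 13 - 13 = 100 - 26 ≡ 27; y = λ·(13 - 27) - 5 ≡ 43. → (27, 43)
double: tangent at (27, 43): λ = (3·27² + 16)/(2·43) ≡ 41/39. 39⁻¹ ≡ 41 (mod 47) since 39·41 = 1599 ≡ 1, so λ ≡ 41·41 ≡ 36.
  x = λ² - 27 - 27 = 1296 - 54 ≡ 20; y = λ·(27 - 20) - 43 ≡ 21. → (20, 21)
add Q: (20, 21) + (31, 41). λ = (41 - 21)/(31 - 20) ≡ 20/11 mod 47. 11⁻¹ ≡ 30 (mod 47), so λ ≡ 36.
  x = λ² - 20 - 31 = 1296 - 51 ≡ 23; y = λ·(20 - 23) - 21 ≡ 12. → (23, 12)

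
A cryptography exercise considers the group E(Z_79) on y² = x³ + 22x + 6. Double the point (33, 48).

(55, 36)

tangent at (33, 48): λ = (3·33² + 22)/(2·48) ≡ 50/17. 17⁻¹ ≡ 14 (mod 79), so λ ≡ 50·14 ≡ 68.
  x = λ² - 33 - 33 = 4624 - 66 ≡ 55; y = λ·(33 - 55) - 48 ≡ 36. → (55, 36)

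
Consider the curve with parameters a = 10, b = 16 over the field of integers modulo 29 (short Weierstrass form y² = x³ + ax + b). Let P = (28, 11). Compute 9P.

Double-and-add on 9 = (1001)₂. Start with P = (28, 11) for the leading 1-bit.
double: tangent at (28, 11): λ = (3·28² + 10)/(2·11) ≡ 13/22. 22⁻¹ ≡ 4 (mod 29) since 22·4 = 88 ≡ 1, so λ ≡ 13·4 ≡ 23.
  x = λ² - 28 - 28 = 529 - 56 ≡ 9; y = λ·(28 - 9) - 11 ≡ 20. → (9, 20)
double: tangent at (9, 20): λ = (3·9² + 10)/(2·20) ≡ 21/11. 11⁻¹ ≡ 8 (mod 29), so λ ≡ 21·8 ≡ 23.
  x = λ² - 9 - 9 = 529 - 18 ≡ 18; y = λ·(9 - 18) - 20 ≡ 5. → (18, 5)
double: tangent at (18, 5): λ = (3·18² + 10)/(2·5) ≡ 25/10. 10⁻¹ ≡ 3 (mod 29) since 10·3 = 30 ≡ 1, so λ ≡ 25·3 ≡ 17.
  x = λ² - 18 - 18 = 289 - 36 ≡ 21; y = λ·(18 - 21) - 5 ≡ 2. → (21, 2)
add P: (21, 2) + (28, 11). λ = (11 - 2)/(28 - 21) ≡ 9/7 mod 29. 7⁻¹ ≡ 25 (mod 29) since 7·25 = 175 ≡ 1, so λ ≡ 22.
  x = λ² - 21 - 28 = 484 - 49 ≡ 0; y = λ·(21 - 0) - 2 ≡ 25. → (0, 25)

(0, 25)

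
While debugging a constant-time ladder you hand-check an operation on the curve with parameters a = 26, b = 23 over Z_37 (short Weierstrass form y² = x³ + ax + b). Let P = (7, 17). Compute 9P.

Double-and-add on 9 = (1001)₂. Start with P = (7, 17) for the leading 1-bit.
double: tangent at (7, 17): λ = (3·7² + 26)/(2·17) ≡ 25/34. 34⁻¹ ≡ 12 (mod 37) since 34·12 = 408 ≡ 1, so λ ≡ 25·12 ≡ 4.
  x = λ² - 7 - 7 = 16 - 14 ≡ 2; y = λ·(7 - 2) - 17 ≡ 3. → (2, 3)
double: tangent at (2, 3): λ = (3·2² + 26)/(2·3) ≡ 1/6. 6⁻¹ ≡ 31 (mod 37), so λ ≡ 1·31 ≡ 31.
  x = λ² - 2 - 2 = 961 - 4 ≡ 32; y = λ·(2 - 32) - 3 ≡ 29. → (32, 29)
double: tangent at (32, 29): λ = (3·32² + 26)/(2·29) ≡ 27/21. 21⁻¹ ≡ 30 (mod 37) since 21·30 = 630 ≡ 1, so λ ≡ 27·30 ≡ 33.
  x = λ² - 32 - 32 = 1089 - 64 ≡ 26; y = λ·(32 - 26) - 29 ≡ 21. → (26, 21)
add P: (26, 21) + (7, 17). λ = (17 - 21)/(7 - 26) ≡ 33/18 mod 37. 18⁻¹ ≡ 35 (mod 37), so λ ≡ 8.
  x = λ² - 26 - 7 = 64 - 33 ≡ 31; y = λ·(26 - 31) - 21 ≡ 13. → (31, 13)

(31, 13)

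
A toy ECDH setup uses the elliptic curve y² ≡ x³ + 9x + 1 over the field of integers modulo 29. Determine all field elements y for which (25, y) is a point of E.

x³ + 9x + 1 = 15851 ≡ 17 (mod 29).
17 is a non-residue mod 29; no y exists.

none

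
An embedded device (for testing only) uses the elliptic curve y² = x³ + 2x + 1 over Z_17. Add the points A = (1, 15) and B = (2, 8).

(12, 11)

(1, 15) + (2, 8). λ = (8 - 15)/(2 - 1) ≡ 10/1 mod 17. 1⁻¹ ≡ 1 (mod 17), so λ ≡ 10.
  x = λ² - 1 - 2 = 100 - 3 ≡ 12; y = λ·(1 - 12) - 15 ≡ 11. → (12, 11)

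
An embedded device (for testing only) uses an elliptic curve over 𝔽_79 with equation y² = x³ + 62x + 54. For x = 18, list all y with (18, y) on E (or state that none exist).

34, 45

x³ + 62x + 54 = 7002 ≡ 50 (mod 79).
Square roots of 50 mod 79: 34 and 45 (since 34² = 1156 ≡ 50).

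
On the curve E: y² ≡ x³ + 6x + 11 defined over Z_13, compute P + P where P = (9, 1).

(9, 12)

tangent at (9, 1): λ = (3·9² + 6)/(2·1) ≡ 2/2. 2⁻¹ ≡ 7 (mod 13) since 2·7 = 14 ≡ 1, so λ ≡ 2·7 ≡ 1.
  x = λ² - 9 - 9 = 1 - 18 ≡ 9; y = λ·(9 - 9) - 1 ≡ 12. → (9, 12)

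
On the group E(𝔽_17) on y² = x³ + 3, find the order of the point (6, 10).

9

2P: tangent at (6, 10): λ = (3·6² + 0)/(2·10) ≡ 6/3. 3⁻¹ ≡ 6 (mod 17) since 3·6 = 18 ≡ 1, so λ ≡ 6·6 ≡ 2.
  x = λ² - 6 - 6 = 4 - 12 ≡ 9; y = λ·(6 - 9) - 10 ≡ 1. → (9, 1)
3P: (9, 1) + (6, 10). λ = (10 - 1)/(6 - 9) ≡ 9/14 mod 17. 14⁻¹ ≡ 11 (mod 17) since 14·11 = 154 ≡ 1, so λ ≡ 14.
  x = λ² - 9 - 6 = 196 - 15 ≡ 11; y = λ·(9 - 11) - 1 ≡ 5. → (11, 5)
4P: (11, 5) + (6, 10). λ = (10 - 5)/(6 - 11) ≡ 5/12 mod 17. 12⁻¹ ≡ 10 (mod 17), so λ ≡ 16.
  x = λ² - 11 - 6 = 256 - 17 ≡ 1; y = λ·(11 - 1) - 5 ≡ 2. → (1, 2)
5P: (1, 2) + (6, 10). λ = (10 - 2)/(6 - 1) ≡ 8/5 mod 17. 5⁻¹ ≡ 7 (mod 17) since 5·7 = 35 ≡ 1, so λ ≡ 5.
  x = λ² - 1 - 6 = 25 - 7 ≡ 1; y = λ·(1 - 1) - 2 ≡ 15. → (1, 15)
6P: (1, 15) + (6, 10). λ = (10 - 15)/(6 - 1) ≡ 12/5 mod 17. 5⁻¹ ≡ 7 (mod 17), so λ ≡ 16.
  x = λ² - 1 - 6 = 256 - 7 ≡ 11; y = λ·(1 - 11) - 15 ≡ 12. → (11, 12)
7P: (11, 12) + (6, 10). λ = (10 - 12)/(6 - 11) ≡ 15/12 mod 17. 12⁻¹ ≡ 10 (mod 17), so λ ≡ 14.
  x = λ² - 11 - 6 = 196 - 17 ≡ 9; y = λ·(11 - 9) - 12 ≡ 16. → (9, 16)
8P: (9, 16) + (6, 10). λ = (10 - 16)/(6 - 9) ≡ 11/14 mod 17. 14⁻¹ ≡ 11 (mod 17), so λ ≡ 2.
  x = λ² - 9 - 6 = 4 - 15 ≡ 6; y = λ·(9 - 6) - 16 ≡ 7. → (6, 7)
9P: (6, 7) + (6, 10): same x and y₁ ≡ -y₂, so the sum is 𝒪.
9P = 𝒪, so the order is 9.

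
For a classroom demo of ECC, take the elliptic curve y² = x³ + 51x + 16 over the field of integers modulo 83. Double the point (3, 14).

tangent at (3, 14): λ = (3·3² + 51)/(2·14) ≡ 78/28. 28⁻¹ ≡ 3 (mod 83) since 28·3 = 84 ≡ 1, so λ ≡ 78·3 ≡ 68.
  x = λ² - 3 - 3 = 4624 - 6 ≡ 53; y = λ·(3 - 53) - 14 ≡ 72. → (53, 72)

(53, 72)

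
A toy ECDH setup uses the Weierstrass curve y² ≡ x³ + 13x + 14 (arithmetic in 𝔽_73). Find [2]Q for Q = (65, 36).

tangent at (65, 36): λ = (3·65² + 13)/(2·36) ≡ 59/72. 72⁻¹ ≡ 72 (mod 73), so λ ≡ 59·72 ≡ 14.
  x = λ² - 65 - 65 = 196 - 130 ≡ 66; y = λ·(65 - 66) - 36 ≡ 23. → (66, 23)

(66, 23)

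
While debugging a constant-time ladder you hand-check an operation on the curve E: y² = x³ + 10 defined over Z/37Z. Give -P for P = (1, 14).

-(1, 14) = (1, -14 mod 37) = (1, 23).

(1, 23)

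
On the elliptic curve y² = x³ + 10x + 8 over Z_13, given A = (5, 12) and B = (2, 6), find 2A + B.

(12, 7)

First 2A:
Repeated addition: build up to 2A.
2A: tangent at (5, 12): λ = (3·5² + 10)/(2·12) ≡ 7/11. 11⁻¹ ≡ 6 (mod 13), so λ ≡ 7·6 ≡ 3.
  x = λ² - 5 - 5 = 9 - 10 ≡ 12; y = λ·(5 - 12) - 12 ≡ 6. → (12, 6)
2A = (12, 6).
Finally 2A + B:
(12, 6) + (2, 6). λ = (6 - 6)/(2 - 12) ≡ 0/3 mod 13. 3⁻¹ ≡ 9 (mod 13), so λ ≡ 0.
  x = λ² - 12 - 2 = 0 - 14 ≡ 12; y = λ·(12 - 12) - 6 ≡ 7. → (12, 7)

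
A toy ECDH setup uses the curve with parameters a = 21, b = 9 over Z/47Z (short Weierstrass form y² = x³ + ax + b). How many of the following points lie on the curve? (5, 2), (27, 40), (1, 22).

(5, 2): 2² ≡ 4, rhs ≡ 4 → on.
(27, 40): 40² ≡ 2, rhs ≡ 2 → on.
(1, 22): 22² ≡ 14, rhs ≡ 31 → off.

2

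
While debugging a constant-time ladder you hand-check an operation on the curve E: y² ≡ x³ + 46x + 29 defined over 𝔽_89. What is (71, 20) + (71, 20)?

(32, 87)

tangent at (71, 20): λ = (3·71² + 46)/(2·20) ≡ 39/40. 40⁻¹ ≡ 69 (mod 89), so λ ≡ 39·69 ≡ 21.
  x = λ² - 71 - 71 = 441 - 142 ≡ 32; y = λ·(71 - 32) - 20 ≡ 87. → (32, 87)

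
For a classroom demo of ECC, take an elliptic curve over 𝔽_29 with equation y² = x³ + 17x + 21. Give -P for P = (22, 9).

-(22, 9) = (22, -9 mod 29) = (22, 20).

(22, 20)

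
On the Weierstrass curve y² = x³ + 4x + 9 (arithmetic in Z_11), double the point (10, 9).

tangent at (10, 9): λ = (3·10² + 4)/(2·9) ≡ 7/7. 7⁻¹ ≡ 8 (mod 11), so λ ≡ 7·8 ≡ 1.
  x = λ² - 10 - 10 = 1 - 20 ≡ 3; y = λ·(10 - 3) - 9 ≡ 9. → (3, 9)

(3, 9)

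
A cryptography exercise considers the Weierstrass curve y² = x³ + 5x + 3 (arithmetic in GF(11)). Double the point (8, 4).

tangent at (8, 4): λ = (3·8² + 5)/(2·4) ≡ 10/8. 8⁻¹ ≡ 7 (mod 11) since 8·7 = 56 ≡ 1, so λ ≡ 10·7 ≡ 4.
  x = λ² - 8 - 8 = 16 - 16 ≡ 0; y = λ·(8 - 0) - 4 ≡ 6. → (0, 6)

(0, 6)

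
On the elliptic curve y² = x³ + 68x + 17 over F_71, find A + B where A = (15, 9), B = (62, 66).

(54, 57)

(15, 9) + (62, 66). λ = (66 - 9)/(62 - 15) ≡ 57/47 mod 71. 47⁻¹ ≡ 68 (mod 71) since 47·68 = 3196 ≡ 1, so λ ≡ 42.
  x = λ² - 15 - 62 = 1764 - 77 ≡ 54; y = λ·(15 - 54) - 9 ≡ 57. → (54, 57)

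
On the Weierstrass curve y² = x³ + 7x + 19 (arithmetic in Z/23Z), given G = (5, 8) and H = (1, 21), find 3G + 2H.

First 3G:
Repeated addition: build up to 3G.
2G: tangent at (5, 8): λ = (3·5² + 7)/(2·8) ≡ 13/16. 16⁻¹ ≡ 13 (mod 23), so λ ≡ 13·13 ≡ 8.
  x = λ² - 5 - 5 = 64 - 10 ≡ 8; y = λ·(5 - 8) - 8 ≡ 14. → (8, 14)
3G: (8, 14) + (5, 8). λ = (8 - 14)/(5 - 8) ≡ 17/20 mod 23. 20⁻¹ ≡ 15 (mod 23) since 20·15 = 300 ≡ 1, so λ ≡ 2.
  x = λ² - 8 - 5 = 4 - 13 ≡ 14; y = λ·(8 - 14) - 14 ≡ 20. → (14, 20)
3G = (14, 20).
Next 2H:
Repeated addition: build up to 2H.
2H: tangent at (1, 21): λ = (3·1² + 7)/(2·21) ≡ 10/19. 19⁻¹ ≡ 17 (mod 23), so λ ≡ 10·17 ≡ 9.
  x = λ² - 1 - 1 = 81 - 2 ≡ 10; y = λ·(1 - 10) - 21 ≡ 13. → (10, 13)
2H = (10, 13).
Finally 3G + 2H:
(14, 20) + (10, 13). λ = (13 - 20)/(10 - 14) ≡ 16/19 mod 23. 19⁻¹ ≡ 17 (mod 23) since 19·17 = 323 ≡ 1, so λ ≡ 19.
  x = λ² - 14 - 10 = 361 - 24 ≡ 15; y = λ·(14 - 15) - 20 ≡ 7. → (15, 7)

(15, 7)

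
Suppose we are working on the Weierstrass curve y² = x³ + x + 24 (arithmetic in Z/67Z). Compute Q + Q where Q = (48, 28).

tangent at (48, 28): λ = (3·48² + 1)/(2·28) ≡ 12/56. 56⁻¹ ≡ 6 (mod 67) since 56·6 = 336 ≡ 1, so λ ≡ 12·6 ≡ 5.
  x = λ² - 48 - 48 = 25 - 96 ≡ 63; y = λ·(48 - 63) - 28 ≡ 31. → (63, 31)

(63, 31)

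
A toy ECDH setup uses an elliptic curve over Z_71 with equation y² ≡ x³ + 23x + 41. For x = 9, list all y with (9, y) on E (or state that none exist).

14, 57

x³ + 23x + 41 = 977 ≡ 54 (mod 71).
Square roots of 54 mod 71: 14 and 57 (since 14² = 196 ≡ 54).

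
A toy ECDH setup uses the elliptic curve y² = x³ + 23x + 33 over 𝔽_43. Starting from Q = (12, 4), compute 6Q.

(27, 16)

Double-and-add on 6 = (110)₂. Start with Q = (12, 4) for the leading 1-bit.
double: tangent at (12, 4): λ = (3·12² + 23)/(2·4) ≡ 25/8. 8⁻¹ ≡ 27 (mod 43), so λ ≡ 25·27 ≡ 30.
  x = λ² - 12 - 12 = 900 - 24 ≡ 16; y = λ·(12 - 16) - 4 ≡ 5. → (16, 5)
add Q: (16, 5) + (12, 4). λ = (4 - 5)/(12 - 16) ≡ 42/39 mod 43. 39⁻¹ ≡ 32 (mod 43), so λ ≡ 11.
  x = λ² - 16 - 12 = 121 - 28 ≡ 7; y = λ·(16 - 7) - 5 ≡ 8. → (7, 8)
double: tangent at (7, 8): λ = (3·7² + 23)/(2·8) ≡ 41/16. 16⁻¹ ≡ 35 (mod 43) since 16·35 = 560 ≡ 1, so λ ≡ 41·35 ≡ 16.
  x = λ² - 7 - 7 = 256 - 14 ≡ 27; y = λ·(7 - 27) - 8 ≡ 16. → (27, 16)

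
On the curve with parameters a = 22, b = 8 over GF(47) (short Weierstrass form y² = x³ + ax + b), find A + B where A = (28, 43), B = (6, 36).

(40, 13)

(28, 43) + (6, 36). λ = (36 - 43)/(6 - 28) ≡ 40/25 mod 47. 25⁻¹ ≡ 32 (mod 47) since 25·32 = 800 ≡ 1, so λ ≡ 11.
  x = λ² - 28 - 6 = 121 - 34 ≡ 40; y = λ·(28 - 40) - 43 ≡ 13. → (40, 13)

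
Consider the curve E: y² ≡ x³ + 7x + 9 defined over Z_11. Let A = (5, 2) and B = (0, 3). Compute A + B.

(5, 2) + (0, 3). λ = (3 - 2)/(0 - 5) ≡ 1/6 mod 11. 6⁻¹ ≡ 2 (mod 11), so λ ≡ 2.
  x = λ² - 5 - 0 = 4 - 5 ≡ 10; y = λ·(5 - 10) - 2 ≡ 10. → (10, 10)

(10, 10)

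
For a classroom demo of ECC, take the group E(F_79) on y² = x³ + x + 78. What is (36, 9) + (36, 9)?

tangent at (36, 9): λ = (3·36² + 1)/(2·9) ≡ 18/18. 18⁻¹ ≡ 22 (mod 79), so λ ≡ 18·22 ≡ 1.
  x = λ² - 36 - 36 = 1 - 72 ≡ 8; y = λ·(36 - 8) - 9 ≡ 19. → (8, 19)

(8, 19)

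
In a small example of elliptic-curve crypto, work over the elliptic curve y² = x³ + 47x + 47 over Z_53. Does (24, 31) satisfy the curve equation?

no

y² = 31² ≡ 7; x³ + 47x + 47 = 14999 ≡ 0 (mod 53). 7 ≠ 0.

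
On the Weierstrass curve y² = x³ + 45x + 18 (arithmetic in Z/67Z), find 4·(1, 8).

(48, 64)

Write G = (1, 8).
Repeated addition: build up to 4G.
2G: tangent at (1, 8): λ = (3·1² + 45)/(2·8) ≡ 48/16. 16⁻¹ ≡ 21 (mod 67), so λ ≡ 48·21 ≡ 3.
  x = λ² - 1 - 1 = 9 - 2 ≡ 7; y = λ·(1 - 7) - 8 ≡ 41. → (7, 41)
3G: (7, 41) + (1, 8). λ = (8 - 41)/(1 - 7) ≡ 34/61 mod 67. 61⁻¹ ≡ 11 (mod 67), so λ ≡ 39.
  x = λ² - 7 - 1 = 1521 - 8 ≡ 39; y = λ·(7 - 39) - 41 ≡ 51. → (39, 51)
4G: (39, 51) + (1, 8). λ = (8 - 51)/(1 - 39) ≡ 24/29 mod 67. 29⁻¹ ≡ 37 (mod 67), so λ ≡ 17.
  x = λ² - 39 - 1 = 289 - 40 ≡ 48; y = λ·(39 - 48) - 51 ≡ 64. → (48, 64)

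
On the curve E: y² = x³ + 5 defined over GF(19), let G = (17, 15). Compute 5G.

Double-and-add on 5 = (101)₂. Start with G = (17, 15) for the leading 1-bit.
double: tangent at (17, 15): λ = (3·17² + 0)/(2·15) ≡ 12/11. 11⁻¹ ≡ 7 (mod 19), so λ ≡ 12·7 ≡ 8.
  x = λ² - 17 - 17 = 64 - 34 ≡ 11; y = λ·(17 - 11) - 15 ≡ 14. → (11, 14)
double: tangent at (11, 14): λ = (3·11² + 0)/(2·14) ≡ 2/9. 9⁻¹ ≡ 17 (mod 19), so λ ≡ 2·17 ≡ 15.
  x = λ² - 11 - 11 = 225 - 22 ≡ 13; y = λ·(11 - 13) - 14 ≡ 13. → (13, 13)
add G: (13, 13) + (17, 15). λ = (15 - 13)/(17 - 13) ≡ 2/4 mod 19. 4⁻¹ ≡ 5 (mod 19), so λ ≡ 10.
  x = λ² - 13 - 17 = 100 - 30 ≡ 13; y = λ·(13 - 13) - 13 ≡ 6. → (13, 6)

(13, 6)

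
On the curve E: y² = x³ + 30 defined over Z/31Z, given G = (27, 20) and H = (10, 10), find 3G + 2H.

First 3G:
Repeated addition: build up to 3G.
2G: tangent at (27, 20): λ = (3·27² + 0)/(2·20) ≡ 17/9. 9⁻¹ ≡ 7 (mod 31) since 9·7 = 63 ≡ 1, so λ ≡ 17·7 ≡ 26.
  x = λ² - 27 - 27 = 676 - 54 ≡ 2; y = λ·(27 - 2) - 20 ≡ 10. → (2, 10)
3G: (2, 10) + (27, 20). λ = (20 - 10)/(27 - 2) ≡ 10/25 mod 31. 25⁻¹ ≡ 5 (mod 31), so λ ≡ 19.
  x = λ² - 2 - 27 = 361 - 29 ≡ 22; y = λ·(2 - 22) - 10 ≡ 13. → (22, 13)
3G = (22, 13).
Next 2H:
Repeated addition: build up to 2H.
2H: tangent at (10, 10): λ = (3·10² + 0)/(2·10) ≡ 21/20. 20⁻¹ ≡ 14 (mod 31) since 20·14 = 280 ≡ 1, so λ ≡ 21·14 ≡ 15.
  x = λ² - 10 - 10 = 225 - 20 ≡ 19; y = λ·(10 - 19) - 10 ≡ 10. → (19, 10)
2H = (19, 10).
Finally 3G + 2H:
(22, 13) + (19, 10). λ = (10 - 13)/(19 - 22) ≡ 28/28 mod 31. 28⁻¹ ≡ 10 (mod 31), so λ ≡ 1.
  x = λ² - 22 - 19 = 1 - 41 ≡ 22; y = λ·(22 - 22) - 13 ≡ 18. → (22, 18)

(22, 18)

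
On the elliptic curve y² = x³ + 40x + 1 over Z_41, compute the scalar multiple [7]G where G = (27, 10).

Double-and-add on 7 = (111)₂. Start with G = (27, 10) for the leading 1-bit.
double: tangent at (27, 10): λ = (3·27² + 40)/(2·10) ≡ 13/20. 20⁻¹ ≡ 39 (mod 41), so λ ≡ 13·39 ≡ 15.
  x = λ² - 27 - 27 = 225 - 54 ≡ 7; y = λ·(27 - 7) - 10 ≡ 3. → (7, 3)
add G: (7, 3) + (27, 10). λ = (10 - 3)/(27 - 7) ≡ 7/20 mod 41. 20⁻¹ ≡ 39 (mod 41), so λ ≡ 27.
  x = λ² - 7 - 27 = 729 - 34 ≡ 39; y = λ·(7 - 39) - 3 ≡ 35. → (39, 35)
double: tangent at (39, 35): λ = (3·39² + 40)/(2·35) ≡ 11/29. 29⁻¹ ≡ 17 (mod 41), so λ ≡ 11·17 ≡ 23.
  x = λ² - 39 - 39 = 529 - 78 ≡ 0; y = λ·(39 - 0) - 35 ≡ 1. → (0, 1)
add G: (0, 1) + (27, 10). λ = (10 - 1)/(27 - 0) ≡ 9/27 mod 41. 27⁻¹ ≡ 38 (mod 41) since 27·38 = 1026 ≡ 1, so λ ≡ 14.
  x = λ² - 0 - 27 = 196 - 27 ≡ 5; y = λ·(0 - 5) - 1 ≡ 11. → (5, 11)

(5, 11)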